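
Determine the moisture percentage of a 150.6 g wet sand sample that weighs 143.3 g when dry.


Formula: MC = (W_wet - W_dry) / W_wet * 100
Water mass = 150.6 - 143.3 = 7.3 g
MC = 7.3 / 150.6 * 100 = 4.8473%

Final answer: 4.8473%


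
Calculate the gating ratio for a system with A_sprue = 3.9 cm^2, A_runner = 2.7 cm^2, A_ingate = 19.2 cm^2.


Sprue:Runner:Ingate = 1 : 2.7/3.9 : 19.2/3.9 = 1:0.69:4.92


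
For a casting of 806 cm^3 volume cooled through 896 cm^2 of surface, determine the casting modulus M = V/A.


Formula: Casting Modulus M = V / A
M = 806 cm^3 / 896 cm^2 = 0.8996 cm


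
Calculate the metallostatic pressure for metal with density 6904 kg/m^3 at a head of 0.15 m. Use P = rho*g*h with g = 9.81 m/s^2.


Formula: P = rho * g * h
rho * g = 6904 * 9.81 = 67728.24 N/m^3
P = 67728.24 * 0.15 = 10159.2360 Pa

10159.2360 Pa


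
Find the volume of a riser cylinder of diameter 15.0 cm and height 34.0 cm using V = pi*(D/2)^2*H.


Formula: V = pi * (D/2)^2 * H  (cylinder volume)
Radius = D/2 = 15.0/2 = 7.5 cm
V = pi * 7.5^2 * 34.0 = 6008.2959 cm^3

Final answer: 6008.2959 cm^3


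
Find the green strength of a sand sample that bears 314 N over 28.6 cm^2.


Formula: Compressive Strength = Force / Area
Strength = 314 N / 28.6 cm^2 = 10.9790 N/cm^2

10.9790 N/cm^2


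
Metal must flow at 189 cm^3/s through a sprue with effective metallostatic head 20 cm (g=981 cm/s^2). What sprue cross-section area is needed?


Formula: v = sqrt(2*g*h), A = Q/v
Velocity: v = sqrt(2 * 981 * 20) = sqrt(39240) = 198.0909 cm/s
Sprue area: A = Q / v = 189 / 198.0909 = 0.9541 cm^2

Answer: 0.9541 cm^2


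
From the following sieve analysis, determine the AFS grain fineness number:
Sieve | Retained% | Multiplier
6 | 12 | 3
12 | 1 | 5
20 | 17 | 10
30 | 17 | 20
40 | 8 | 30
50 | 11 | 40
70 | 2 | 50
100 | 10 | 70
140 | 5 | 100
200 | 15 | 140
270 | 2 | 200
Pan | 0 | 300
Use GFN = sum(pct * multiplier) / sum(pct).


Formula: GFN = sum(pct * multiplier) / sum(pct)
sum(pct * multiplier) = 5031
sum(pct) = 100
GFN = 5031 / 100 = 50.31

50.31


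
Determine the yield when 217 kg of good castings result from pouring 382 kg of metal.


Formula: Casting Yield = (W_good / W_total) * 100
Yield = (217 kg / 382 kg) * 100 = 56.8063%

56.8063%


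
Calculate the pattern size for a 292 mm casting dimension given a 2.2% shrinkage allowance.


Formula: L_pattern = L_casting * (1 + shrinkage_rate/100)
Shrinkage factor = 1 + 2.2/100 = 1.022
L_pattern = 292 mm * 1.022 = 298.4240 mm

Answer: 298.4240 mm


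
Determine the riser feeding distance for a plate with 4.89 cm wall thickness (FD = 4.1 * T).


Formula: FD = 4.1 * T  (riser feeding-distance rule)
FD = 4.1 * 4.89 cm = 20.0490 cm

Final answer: 20.0490 cm


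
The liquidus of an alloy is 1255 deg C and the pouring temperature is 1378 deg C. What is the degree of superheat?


Formula: Superheat = T_pour - T_melt
Superheat = 1378 - 1255 = 123 deg C


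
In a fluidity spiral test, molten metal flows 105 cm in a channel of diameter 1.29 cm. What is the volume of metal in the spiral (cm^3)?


Formula: V = pi * (d/2)^2 * L  (cylinder volume)
Radius = 1.29/2 = 0.645 cm
V = pi * 0.645^2 * 105 = 137.2330 cm^3

Final answer: 137.2330 cm^3


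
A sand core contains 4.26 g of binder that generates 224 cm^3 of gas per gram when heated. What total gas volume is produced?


Formula: V_gas = W_binder * gas_evolution_rate
V = 4.26 g * 224 cm^3/g = 954.2400 cm^3

Final answer: 954.2400 cm^3


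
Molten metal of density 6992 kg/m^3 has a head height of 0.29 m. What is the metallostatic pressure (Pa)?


Formula: P = rho * g * h
rho * g = 6992 * 9.81 = 68591.52 N/m^3
P = 68591.52 * 0.29 = 19891.5408 Pa


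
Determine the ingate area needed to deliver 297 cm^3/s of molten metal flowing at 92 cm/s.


Formula: A_ingate = Q / v  (continuity equation)
A = 297 cm^3/s / 92 cm/s = 3.2283 cm^2

3.2283 cm^2


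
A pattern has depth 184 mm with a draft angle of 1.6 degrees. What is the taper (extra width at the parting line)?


Formula: taper = depth * tan(draft_angle)
tan(1.6 deg) = 0.0279325
taper = 184 mm * 0.0279325 = 5.1396 mm

Answer: 5.1396 mm


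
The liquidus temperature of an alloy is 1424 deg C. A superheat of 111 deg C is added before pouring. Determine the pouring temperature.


Formula: T_pour = T_melt + Superheat
T_pour = 1424 + 111 = 1535 deg C

Final answer: 1535 deg C


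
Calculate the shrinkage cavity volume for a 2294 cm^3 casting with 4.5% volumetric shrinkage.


Formula: V_shrink = V_casting * shrinkage_pct / 100
V_shrink = 2294 cm^3 * 4.5 / 100 = 103.2300 cm^3

103.2300 cm^3


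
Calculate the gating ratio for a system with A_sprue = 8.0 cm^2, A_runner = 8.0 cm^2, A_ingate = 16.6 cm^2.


Sprue:Runner:Ingate = 1 : 8.0/8.0 : 16.6/8.0 = 1:1.00:2.08

Answer: 1:1.00:2.08


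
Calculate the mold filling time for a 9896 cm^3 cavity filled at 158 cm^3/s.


Formula: t_fill = V_mold / Q_flow
t = 9896 cm^3 / 158 cm^3/s = 62.6329 s

62.6329 s


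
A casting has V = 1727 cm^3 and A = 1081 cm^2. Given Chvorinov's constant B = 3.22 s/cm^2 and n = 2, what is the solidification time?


Formula: t_s = B * (V/A)^n  (Chvorinov's rule, n=2)
Modulus M = V/A = 1727/1081 = 1.597595 cm
M^2 = 1.597595^2 = 2.552310 cm^2
t_s = 3.22 * 2.552310 = 8.2184 s


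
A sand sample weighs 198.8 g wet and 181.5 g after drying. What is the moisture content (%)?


Formula: MC = (W_wet - W_dry) / W_wet * 100
Water mass = 198.8 - 181.5 = 17.3 g
MC = 17.3 / 198.8 * 100 = 8.7022%

Final answer: 8.7022%


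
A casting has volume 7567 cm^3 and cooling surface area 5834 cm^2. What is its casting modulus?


Formula: Casting Modulus M = V / A
M = 7567 cm^3 / 5834 cm^2 = 1.2971 cm

1.2971 cm


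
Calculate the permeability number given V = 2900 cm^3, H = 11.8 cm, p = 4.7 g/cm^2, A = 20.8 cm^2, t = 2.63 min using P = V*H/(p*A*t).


Formula: Permeability Number P = (V * H) / (p * A * t)
Numerator: V * H = 2900 * 11.8 = 34220.0
Denominator: p * A * t = 4.7 * 20.8 * 2.63 = 257.1088
P = 34220.0 / 257.1088 = 133.0954

Final answer: 133.0954


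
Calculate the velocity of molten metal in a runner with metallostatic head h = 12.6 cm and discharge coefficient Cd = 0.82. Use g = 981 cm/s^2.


Formula: v = Cd * sqrt(2 * g * h)  (Torricelli with discharge coefficient)
2*g*h = 2 * 981 * 12.6 = 24721.2 cm^2/s^2
sqrt(24721.2) = 157.22977 cm/s
v = 0.82 * 157.22977 = 128.9284 cm/s


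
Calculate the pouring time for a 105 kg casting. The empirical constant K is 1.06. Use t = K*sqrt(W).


Formula: t = K * sqrt(W)
sqrt(W) = sqrt(105) = 10.24695
t = 1.06 * 10.24695 = 10.8618 s

Final answer: 10.8618 s


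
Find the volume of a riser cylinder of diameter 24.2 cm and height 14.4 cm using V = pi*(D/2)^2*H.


Formula: V = pi * (D/2)^2 * H  (cylinder volume)
Radius = D/2 = 24.2/2 = 12.1 cm
V = pi * 12.1^2 * 14.4 = 6623.4324 cm^3

Final answer: 6623.4324 cm^3


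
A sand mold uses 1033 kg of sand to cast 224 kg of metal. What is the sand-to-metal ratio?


Formula: Sand-to-Metal Ratio = W_sand / W_metal
Ratio = 1033 kg / 224 kg = 4.6116

Answer: 4.6116


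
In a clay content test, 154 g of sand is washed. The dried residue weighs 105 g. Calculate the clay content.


Formula: Clay% = (W_total - W_washed) / W_total * 100
Clay mass = 154 - 105 = 49 g
Clay% = 49 / 154 * 100 = 31.8182%

Final answer: 31.8182%


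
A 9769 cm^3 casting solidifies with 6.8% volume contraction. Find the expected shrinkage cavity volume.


Formula: V_shrink = V_casting * shrinkage_pct / 100
V_shrink = 9769 cm^3 * 6.8 / 100 = 664.2920 cm^3

Answer: 664.2920 cm^3


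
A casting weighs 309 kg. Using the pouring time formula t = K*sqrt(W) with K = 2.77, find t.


Formula: t = K * sqrt(W)
sqrt(W) = sqrt(309) = 17.57840
t = 2.77 * 17.57840 = 48.6922 s

Answer: 48.6922 s


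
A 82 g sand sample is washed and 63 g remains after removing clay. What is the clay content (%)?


Formula: Clay% = (W_total - W_washed) / W_total * 100
Clay mass = 82 - 63 = 19 g
Clay% = 19 / 82 * 100 = 23.1707%

Final answer: 23.1707%


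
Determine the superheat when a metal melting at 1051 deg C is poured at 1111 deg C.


Formula: Superheat = T_pour - T_melt
Superheat = 1111 - 1051 = 60 deg C

60 deg C


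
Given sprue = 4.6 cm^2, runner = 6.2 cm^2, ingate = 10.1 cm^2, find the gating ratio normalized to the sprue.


Sprue:Runner:Ingate = 1 : 6.2/4.6 : 10.1/4.6 = 1:1.35:2.20

1:1.35:2.20


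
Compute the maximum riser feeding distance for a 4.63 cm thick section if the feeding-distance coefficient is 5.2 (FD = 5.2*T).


Formula: FD = 5.2 * T  (riser feeding-distance rule)
FD = 5.2 * 4.63 cm = 24.0760 cm

Answer: 24.0760 cm


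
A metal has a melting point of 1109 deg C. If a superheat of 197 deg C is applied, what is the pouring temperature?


Formula: T_pour = T_melt + Superheat
T_pour = 1109 + 197 = 1306 deg C


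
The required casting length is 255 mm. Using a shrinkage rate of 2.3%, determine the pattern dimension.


Formula: L_pattern = L_casting * (1 + shrinkage_rate/100)
Shrinkage factor = 1 + 2.3/100 = 1.023
L_pattern = 255 mm * 1.023 = 260.8650 mm


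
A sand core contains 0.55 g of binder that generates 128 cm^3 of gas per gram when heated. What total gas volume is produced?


Formula: V_gas = W_binder * gas_evolution_rate
V = 0.55 g * 128 cm^3/g = 70.4000 cm^3


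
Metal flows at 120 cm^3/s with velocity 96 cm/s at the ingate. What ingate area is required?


Formula: A_ingate = Q / v  (continuity equation)
A = 120 cm^3/s / 96 cm/s = 1.2500 cm^2

Answer: 1.2500 cm^2


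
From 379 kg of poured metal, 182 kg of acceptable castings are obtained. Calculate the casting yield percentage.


Formula: Casting Yield = (W_good / W_total) * 100
Yield = (182 kg / 379 kg) * 100 = 48.0211%

48.0211%


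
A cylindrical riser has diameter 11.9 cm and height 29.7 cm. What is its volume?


Formula: V = pi * (D/2)^2 * H  (cylinder volume)
Radius = D/2 = 11.9/2 = 5.95 cm
V = pi * 5.95^2 * 29.7 = 3303.2409 cm^3

Final answer: 3303.2409 cm^3


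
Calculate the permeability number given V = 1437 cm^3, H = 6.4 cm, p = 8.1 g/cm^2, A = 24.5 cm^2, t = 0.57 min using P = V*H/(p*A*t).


Formula: Permeability Number P = (V * H) / (p * A * t)
Numerator: V * H = 1437 * 6.4 = 9196.8
Denominator: p * A * t = 8.1 * 24.5 * 0.57 = 113.1165
P = 9196.8 / 113.1165 = 81.3038

Answer: 81.3038


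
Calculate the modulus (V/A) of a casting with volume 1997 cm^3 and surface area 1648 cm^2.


Formula: Casting Modulus M = V / A
M = 1997 cm^3 / 1648 cm^2 = 1.2118 cm


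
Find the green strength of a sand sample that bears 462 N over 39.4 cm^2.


Formula: Compressive Strength = Force / Area
Strength = 462 N / 39.4 cm^2 = 11.7259 N/cm^2


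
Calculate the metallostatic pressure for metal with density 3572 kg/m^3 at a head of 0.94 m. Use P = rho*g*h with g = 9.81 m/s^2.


Formula: P = rho * g * h
rho * g = 3572 * 9.81 = 35041.32 N/m^3
P = 35041.32 * 0.94 = 32938.8408 Pa

32938.8408 Pa


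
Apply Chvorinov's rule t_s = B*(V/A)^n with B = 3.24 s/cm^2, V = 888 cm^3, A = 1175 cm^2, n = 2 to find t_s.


Formula: t_s = B * (V/A)^n  (Chvorinov's rule, n=2)
Modulus M = V/A = 888/1175 = 0.755745 cm
M^2 = 0.755745^2 = 0.571151 cm^2
t_s = 3.24 * 0.571151 = 1.8505 s


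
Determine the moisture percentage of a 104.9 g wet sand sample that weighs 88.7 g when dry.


Formula: MC = (W_wet - W_dry) / W_wet * 100
Water mass = 104.9 - 88.7 = 16.2 g
MC = 16.2 / 104.9 * 100 = 15.4433%


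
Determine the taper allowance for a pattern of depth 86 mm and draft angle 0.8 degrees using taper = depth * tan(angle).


Formula: taper = depth * tan(draft_angle)
tan(0.8 deg) = 0.0139635
taper = 86 mm * 0.0139635 = 1.2009 mm

Final answer: 1.2009 mm


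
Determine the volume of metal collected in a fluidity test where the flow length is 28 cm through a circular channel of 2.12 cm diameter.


Formula: V = pi * (d/2)^2 * L  (cylinder volume)
Radius = 2.12/2 = 1.06 cm
V = pi * 1.06^2 * 28 = 98.8370 cm^3

Final answer: 98.8370 cm^3


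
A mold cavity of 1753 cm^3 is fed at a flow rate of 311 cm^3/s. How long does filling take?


Formula: t_fill = V_mold / Q_flow
t = 1753 cm^3 / 311 cm^3/s = 5.6367 s

Answer: 5.6367 s


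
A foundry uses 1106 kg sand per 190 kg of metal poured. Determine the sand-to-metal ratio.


Formula: Sand-to-Metal Ratio = W_sand / W_metal
Ratio = 1106 kg / 190 kg = 5.8211

Answer: 5.8211


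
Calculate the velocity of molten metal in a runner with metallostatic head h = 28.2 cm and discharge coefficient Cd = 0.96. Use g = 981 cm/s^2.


Formula: v = Cd * sqrt(2 * g * h)  (Torricelli with discharge coefficient)
2*g*h = 2 * 981 * 28.2 = 55328.4 cm^2/s^2
sqrt(55328.4) = 235.21990 cm/s
v = 0.96 * 235.21990 = 225.8111 cm/s

Final answer: 225.8111 cm/s


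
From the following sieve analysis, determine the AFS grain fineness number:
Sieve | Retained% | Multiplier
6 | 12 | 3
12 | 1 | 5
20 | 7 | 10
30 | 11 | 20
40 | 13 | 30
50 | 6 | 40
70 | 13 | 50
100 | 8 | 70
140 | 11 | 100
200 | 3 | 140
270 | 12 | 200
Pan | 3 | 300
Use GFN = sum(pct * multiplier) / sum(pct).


Formula: GFN = sum(pct * multiplier) / sum(pct)
sum(pct * multiplier) = 6991
sum(pct) = 100
GFN = 6991 / 100 = 69.91

Final answer: 69.91


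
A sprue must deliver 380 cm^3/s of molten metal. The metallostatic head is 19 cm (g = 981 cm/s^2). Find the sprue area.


Formula: v = sqrt(2*g*h), A = Q/v
Velocity: v = sqrt(2 * 981 * 19) = sqrt(37278) = 193.0751 cm/s
Sprue area: A = Q / v = 380 / 193.0751 = 1.9681 cm^2

1.9681 cm^2


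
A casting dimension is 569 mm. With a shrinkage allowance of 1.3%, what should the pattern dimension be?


Formula: L_pattern = L_casting * (1 + shrinkage_rate/100)
Shrinkage factor = 1 + 1.3/100 = 1.013
L_pattern = 569 mm * 1.013 = 576.3970 mm


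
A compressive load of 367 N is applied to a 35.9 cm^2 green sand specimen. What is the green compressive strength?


Formula: Compressive Strength = Force / Area
Strength = 367 N / 35.9 cm^2 = 10.2228 N/cm^2

10.2228 N/cm^2


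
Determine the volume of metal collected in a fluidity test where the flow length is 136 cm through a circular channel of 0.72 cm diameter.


Formula: V = pi * (d/2)^2 * L  (cylinder volume)
Radius = 0.72/2 = 0.36 cm
V = pi * 0.36^2 * 136 = 55.3725 cm^3

55.3725 cm^3


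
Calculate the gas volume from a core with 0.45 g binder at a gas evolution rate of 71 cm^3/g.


Formula: V_gas = W_binder * gas_evolution_rate
V = 0.45 g * 71 cm^3/g = 31.9500 cm^3

31.9500 cm^3


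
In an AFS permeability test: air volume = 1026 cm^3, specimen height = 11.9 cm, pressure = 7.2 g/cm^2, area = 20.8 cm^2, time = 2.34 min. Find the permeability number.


Formula: Permeability Number P = (V * H) / (p * A * t)
Numerator: V * H = 1026 * 11.9 = 12209.4
Denominator: p * A * t = 7.2 * 20.8 * 2.34 = 350.4384
P = 12209.4 / 350.4384 = 34.8404

34.8404


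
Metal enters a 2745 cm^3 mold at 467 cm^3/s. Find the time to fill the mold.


Formula: t_fill = V_mold / Q_flow
t = 2745 cm^3 / 467 cm^3/s = 5.8779 s

5.8779 s


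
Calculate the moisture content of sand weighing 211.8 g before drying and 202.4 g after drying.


Formula: MC = (W_wet - W_dry) / W_wet * 100
Water mass = 211.8 - 202.4 = 9.4 g
MC = 9.4 / 211.8 * 100 = 4.4381%

Answer: 4.4381%


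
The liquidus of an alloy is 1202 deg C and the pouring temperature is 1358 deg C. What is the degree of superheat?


Formula: Superheat = T_pour - T_melt
Superheat = 1358 - 1202 = 156 deg C

Answer: 156 deg C


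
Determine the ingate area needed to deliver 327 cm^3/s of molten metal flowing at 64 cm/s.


Formula: A_ingate = Q / v  (continuity equation)
A = 327 cm^3/s / 64 cm/s = 5.1094 cm^2


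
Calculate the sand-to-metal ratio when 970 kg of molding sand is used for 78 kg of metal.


Formula: Sand-to-Metal Ratio = W_sand / W_metal
Ratio = 970 kg / 78 kg = 12.4359

12.4359


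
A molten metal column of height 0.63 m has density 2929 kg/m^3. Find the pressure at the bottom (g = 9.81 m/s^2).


Formula: P = rho * g * h
rho * g = 2929 * 9.81 = 28733.49 N/m^3
P = 28733.49 * 0.63 = 18102.0987 Pa

Answer: 18102.0987 Pa


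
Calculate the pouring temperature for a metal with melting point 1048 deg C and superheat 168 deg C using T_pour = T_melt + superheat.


Formula: T_pour = T_melt + Superheat
T_pour = 1048 + 168 = 1216 deg C

Final answer: 1216 deg C


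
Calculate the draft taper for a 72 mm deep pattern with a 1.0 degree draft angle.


Formula: taper = depth * tan(draft_angle)
tan(1.0 deg) = 0.0174551
taper = 72 mm * 0.0174551 = 1.2568 mm

Final answer: 1.2568 mm


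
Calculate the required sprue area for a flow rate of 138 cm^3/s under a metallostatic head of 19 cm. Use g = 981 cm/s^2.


Formula: v = sqrt(2*g*h), A = Q/v
Velocity: v = sqrt(2 * 981 * 19) = sqrt(37278) = 193.0751 cm/s
Sprue area: A = Q / v = 138 / 193.0751 = 0.7147 cm^2

Answer: 0.7147 cm^2


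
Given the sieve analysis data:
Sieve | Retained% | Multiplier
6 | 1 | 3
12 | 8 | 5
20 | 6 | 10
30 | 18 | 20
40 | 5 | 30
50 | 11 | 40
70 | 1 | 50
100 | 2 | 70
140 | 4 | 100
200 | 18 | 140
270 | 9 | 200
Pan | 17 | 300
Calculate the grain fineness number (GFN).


Formula: GFN = sum(pct * multiplier) / sum(pct)
sum(pct * multiplier) = 11063
sum(pct) = 100
GFN = 11063 / 100 = 110.63

110.63


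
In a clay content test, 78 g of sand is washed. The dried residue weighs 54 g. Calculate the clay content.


Formula: Clay% = (W_total - W_washed) / W_total * 100
Clay mass = 78 - 54 = 24 g
Clay% = 24 / 78 * 100 = 30.7692%

Answer: 30.7692%


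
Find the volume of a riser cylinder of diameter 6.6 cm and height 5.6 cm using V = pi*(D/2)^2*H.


Formula: V = pi * (D/2)^2 * H  (cylinder volume)
Radius = D/2 = 6.6/2 = 3.3 cm
V = pi * 3.3^2 * 5.6 = 191.5869 cm^3


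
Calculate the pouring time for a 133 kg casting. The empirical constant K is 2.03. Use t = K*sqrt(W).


Formula: t = K * sqrt(W)
sqrt(W) = sqrt(133) = 11.53256
t = 2.03 * 11.53256 = 23.4111 s

23.4111 s


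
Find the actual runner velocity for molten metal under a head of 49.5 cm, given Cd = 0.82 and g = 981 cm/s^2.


Formula: v = Cd * sqrt(2 * g * h)  (Torricelli with discharge coefficient)
2*g*h = 2 * 981 * 49.5 = 97119.0 cm^2/s^2
sqrt(97119.0) = 311.63921 cm/s
v = 0.82 * 311.63921 = 255.5442 cm/s

Final answer: 255.5442 cm/s


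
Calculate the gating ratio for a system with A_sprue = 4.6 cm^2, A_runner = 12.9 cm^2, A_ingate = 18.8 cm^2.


Sprue:Runner:Ingate = 1 : 12.9/4.6 : 18.8/4.6 = 1:2.80:4.09


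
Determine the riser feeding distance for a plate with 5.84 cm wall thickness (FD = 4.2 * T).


Formula: FD = 4.2 * T  (riser feeding-distance rule)
FD = 4.2 * 5.84 cm = 24.5280 cm


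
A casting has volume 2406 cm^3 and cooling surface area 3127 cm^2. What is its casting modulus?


Formula: Casting Modulus M = V / A
M = 2406 cm^3 / 3127 cm^2 = 0.7694 cm

Answer: 0.7694 cm


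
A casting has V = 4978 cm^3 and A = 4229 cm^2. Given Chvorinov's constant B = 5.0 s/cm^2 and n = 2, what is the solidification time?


Formula: t_s = B * (V/A)^n  (Chvorinov's rule, n=2)
Modulus M = V/A = 4978/4229 = 1.177110 cm
M^2 = 1.177110^2 = 1.385588 cm^2
t_s = 5.0 * 1.385588 = 6.9279 s

6.9279 s


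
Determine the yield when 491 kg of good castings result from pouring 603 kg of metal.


Formula: Casting Yield = (W_good / W_total) * 100
Yield = (491 kg / 603 kg) * 100 = 81.4262%

81.4262%


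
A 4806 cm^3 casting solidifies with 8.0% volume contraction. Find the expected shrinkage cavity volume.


Formula: V_shrink = V_casting * shrinkage_pct / 100
V_shrink = 4806 cm^3 * 8.0 / 100 = 384.4800 cm^3

384.4800 cm^3


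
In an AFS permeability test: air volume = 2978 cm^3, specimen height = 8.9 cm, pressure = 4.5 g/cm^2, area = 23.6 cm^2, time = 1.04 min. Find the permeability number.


Formula: Permeability Number P = (V * H) / (p * A * t)
Numerator: V * H = 2978 * 8.9 = 26504.2
Denominator: p * A * t = 4.5 * 23.6 * 1.04 = 110.448
P = 26504.2 / 110.448 = 239.9699

239.9699


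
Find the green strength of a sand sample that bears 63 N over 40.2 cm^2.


Formula: Compressive Strength = Force / Area
Strength = 63 N / 40.2 cm^2 = 1.5672 N/cm^2

Final answer: 1.5672 N/cm^2


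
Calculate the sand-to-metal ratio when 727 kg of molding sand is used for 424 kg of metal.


Formula: Sand-to-Metal Ratio = W_sand / W_metal
Ratio = 727 kg / 424 kg = 1.7146

Answer: 1.7146


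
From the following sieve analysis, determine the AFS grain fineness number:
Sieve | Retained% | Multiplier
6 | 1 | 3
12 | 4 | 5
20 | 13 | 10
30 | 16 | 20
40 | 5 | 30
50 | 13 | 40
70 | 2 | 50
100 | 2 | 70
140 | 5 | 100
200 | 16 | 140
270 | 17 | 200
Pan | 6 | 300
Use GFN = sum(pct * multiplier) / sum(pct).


Formula: GFN = sum(pct * multiplier) / sum(pct)
sum(pct * multiplier) = 9323
sum(pct) = 100
GFN = 9323 / 100 = 93.23


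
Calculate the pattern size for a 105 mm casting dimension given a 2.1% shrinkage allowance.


Formula: L_pattern = L_casting * (1 + shrinkage_rate/100)
Shrinkage factor = 1 + 2.1/100 = 1.021
L_pattern = 105 mm * 1.021 = 107.2050 mm


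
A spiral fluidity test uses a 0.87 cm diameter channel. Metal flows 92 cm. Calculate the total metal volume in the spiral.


Formula: V = pi * (d/2)^2 * L  (cylinder volume)
Radius = 0.87/2 = 0.435 cm
V = pi * 0.435^2 * 92 = 54.6910 cm^3

Answer: 54.6910 cm^3


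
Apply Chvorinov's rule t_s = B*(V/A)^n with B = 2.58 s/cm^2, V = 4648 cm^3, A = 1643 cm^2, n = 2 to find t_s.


Formula: t_s = B * (V/A)^n  (Chvorinov's rule, n=2)
Modulus M = V/A = 4648/1643 = 2.828971 cm
M^2 = 2.828971^2 = 8.003077 cm^2
t_s = 2.58 * 8.003077 = 20.6479 s

20.6479 s


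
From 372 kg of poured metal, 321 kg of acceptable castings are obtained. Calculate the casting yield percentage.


Formula: Casting Yield = (W_good / W_total) * 100
Yield = (321 kg / 372 kg) * 100 = 86.2903%


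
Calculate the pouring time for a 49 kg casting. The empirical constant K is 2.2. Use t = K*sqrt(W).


Formula: t = K * sqrt(W)
sqrt(W) = sqrt(49) = 7.00000
t = 2.2 * 7.00000 = 15.4000 s

Answer: 15.4000 s


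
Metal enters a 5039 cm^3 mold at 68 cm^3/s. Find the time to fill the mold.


Formula: t_fill = V_mold / Q_flow
t = 5039 cm^3 / 68 cm^3/s = 74.1029 s


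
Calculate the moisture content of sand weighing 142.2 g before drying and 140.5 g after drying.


Formula: MC = (W_wet - W_dry) / W_wet * 100
Water mass = 142.2 - 140.5 = 1.7 g
MC = 1.7 / 142.2 * 100 = 1.1955%

Answer: 1.1955%


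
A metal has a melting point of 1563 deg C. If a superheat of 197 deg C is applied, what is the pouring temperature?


Formula: T_pour = T_melt + Superheat
T_pour = 1563 + 197 = 1760 deg C

Answer: 1760 deg C


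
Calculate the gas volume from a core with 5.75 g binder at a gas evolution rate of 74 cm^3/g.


Formula: V_gas = W_binder * gas_evolution_rate
V = 5.75 g * 74 cm^3/g = 425.5000 cm^3

Answer: 425.5000 cm^3


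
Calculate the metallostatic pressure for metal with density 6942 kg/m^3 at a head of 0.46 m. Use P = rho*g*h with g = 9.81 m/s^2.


Formula: P = rho * g * h
rho * g = 6942 * 9.81 = 68101.02 N/m^3
P = 68101.02 * 0.46 = 31326.4692 Pa

Answer: 31326.4692 Pa


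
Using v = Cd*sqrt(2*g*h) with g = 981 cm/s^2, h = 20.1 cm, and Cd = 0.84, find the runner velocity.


Formula: v = Cd * sqrt(2 * g * h)  (Torricelli with discharge coefficient)
2*g*h = 2 * 981 * 20.1 = 39436.2 cm^2/s^2
sqrt(39436.2) = 198.58550 cm/s
v = 0.84 * 198.58550 = 166.8118 cm/s

Final answer: 166.8118 cm/s


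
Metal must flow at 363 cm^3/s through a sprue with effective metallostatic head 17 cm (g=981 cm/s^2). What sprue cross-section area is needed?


Formula: v = sqrt(2*g*h), A = Q/v
Velocity: v = sqrt(2 * 981 * 17) = sqrt(33354) = 182.6308 cm/s
Sprue area: A = Q / v = 363 / 182.6308 = 1.9876 cm^2

1.9876 cm^2


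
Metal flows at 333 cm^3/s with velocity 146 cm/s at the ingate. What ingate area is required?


Formula: A_ingate = Q / v  (continuity equation)
A = 333 cm^3/s / 146 cm/s = 2.2808 cm^2


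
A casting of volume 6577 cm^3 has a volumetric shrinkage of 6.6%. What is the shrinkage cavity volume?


Formula: V_shrink = V_casting * shrinkage_pct / 100
V_shrink = 6577 cm^3 * 6.6 / 100 = 434.0820 cm^3

434.0820 cm^3


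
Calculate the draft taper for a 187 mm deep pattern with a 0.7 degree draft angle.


Formula: taper = depth * tan(draft_angle)
tan(0.7 deg) = 0.0122179
taper = 187 mm * 0.0122179 = 2.2847 mm


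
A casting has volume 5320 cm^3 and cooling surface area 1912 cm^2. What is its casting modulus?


Formula: Casting Modulus M = V / A
M = 5320 cm^3 / 1912 cm^2 = 2.7824 cm

Final answer: 2.7824 cm


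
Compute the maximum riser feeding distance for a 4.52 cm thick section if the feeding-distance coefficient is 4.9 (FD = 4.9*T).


Formula: FD = 4.9 * T  (riser feeding-distance rule)
FD = 4.9 * 4.52 cm = 22.1480 cm

Final answer: 22.1480 cm


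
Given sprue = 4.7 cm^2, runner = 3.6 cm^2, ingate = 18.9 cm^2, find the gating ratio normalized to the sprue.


Sprue:Runner:Ingate = 1 : 3.6/4.7 : 18.9/4.7 = 1:0.77:4.02

Answer: 1:0.77:4.02


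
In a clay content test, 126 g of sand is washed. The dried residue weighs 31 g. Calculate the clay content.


Formula: Clay% = (W_total - W_washed) / W_total * 100
Clay mass = 126 - 31 = 95 g
Clay% = 95 / 126 * 100 = 75.3968%

Final answer: 75.3968%


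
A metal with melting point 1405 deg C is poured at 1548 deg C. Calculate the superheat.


Formula: Superheat = T_pour - T_melt
Superheat = 1548 - 1405 = 143 deg C


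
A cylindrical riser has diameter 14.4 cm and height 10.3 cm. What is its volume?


Formula: V = pi * (D/2)^2 * H  (cylinder volume)
Radius = D/2 = 14.4/2 = 7.2 cm
V = pi * 7.2^2 * 10.3 = 1677.4597 cm^3


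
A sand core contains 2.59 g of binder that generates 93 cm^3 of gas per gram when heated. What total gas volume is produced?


Formula: V_gas = W_binder * gas_evolution_rate
V = 2.59 g * 93 cm^3/g = 240.8700 cm^3

240.8700 cm^3


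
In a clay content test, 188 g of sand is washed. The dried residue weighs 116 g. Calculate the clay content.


Formula: Clay% = (W_total - W_washed) / W_total * 100
Clay mass = 188 - 116 = 72 g
Clay% = 72 / 188 * 100 = 38.2979%

38.2979%


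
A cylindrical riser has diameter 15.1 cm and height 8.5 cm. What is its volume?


Formula: V = pi * (D/2)^2 * H  (cylinder volume)
Radius = D/2 = 15.1/2 = 7.55 cm
V = pi * 7.55^2 * 8.5 = 1522.1684 cm^3

Answer: 1522.1684 cm^3


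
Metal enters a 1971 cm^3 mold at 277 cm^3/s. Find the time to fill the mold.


Formula: t_fill = V_mold / Q_flow
t = 1971 cm^3 / 277 cm^3/s = 7.1155 s

Final answer: 7.1155 s


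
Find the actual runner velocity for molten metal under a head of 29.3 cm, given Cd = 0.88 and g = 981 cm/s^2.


Formula: v = Cd * sqrt(2 * g * h)  (Torricelli with discharge coefficient)
2*g*h = 2 * 981 * 29.3 = 57486.6 cm^2/s^2
sqrt(57486.6) = 239.76363 cm/s
v = 0.88 * 239.76363 = 210.9920 cm/s

210.9920 cm/s


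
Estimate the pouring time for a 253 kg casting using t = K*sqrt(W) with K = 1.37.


Formula: t = K * sqrt(W)
sqrt(W) = sqrt(253) = 15.90597
t = 1.37 * 15.90597 = 21.7912 s

21.7912 s


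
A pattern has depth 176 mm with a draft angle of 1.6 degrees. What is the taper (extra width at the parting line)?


Formula: taper = depth * tan(draft_angle)
tan(1.6 deg) = 0.0279325
taper = 176 mm * 0.0279325 = 4.9161 mm

Answer: 4.9161 mm


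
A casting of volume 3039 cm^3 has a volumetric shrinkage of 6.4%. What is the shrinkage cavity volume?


Formula: V_shrink = V_casting * shrinkage_pct / 100
V_shrink = 3039 cm^3 * 6.4 / 100 = 194.4960 cm^3

Final answer: 194.4960 cm^3


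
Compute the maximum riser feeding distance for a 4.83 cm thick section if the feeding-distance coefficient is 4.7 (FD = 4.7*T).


Formula: FD = 4.7 * T  (riser feeding-distance rule)
FD = 4.7 * 4.83 cm = 22.7010 cm

Answer: 22.7010 cm


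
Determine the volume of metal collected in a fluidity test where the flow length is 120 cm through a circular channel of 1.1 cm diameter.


Formula: V = pi * (d/2)^2 * L  (cylinder volume)
Radius = 1.1/2 = 0.55 cm
V = pi * 0.55^2 * 120 = 114.0398 cm^3

Answer: 114.0398 cm^3


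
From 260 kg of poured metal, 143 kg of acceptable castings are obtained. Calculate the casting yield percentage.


Formula: Casting Yield = (W_good / W_total) * 100
Yield = (143 kg / 260 kg) * 100 = 55.0000%

55.0000%


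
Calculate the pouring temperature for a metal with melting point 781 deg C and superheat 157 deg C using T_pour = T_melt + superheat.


Formula: T_pour = T_melt + Superheat
T_pour = 781 + 157 = 938 deg C

Answer: 938 deg C


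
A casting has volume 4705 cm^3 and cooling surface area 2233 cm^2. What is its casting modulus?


Formula: Casting Modulus M = V / A
M = 4705 cm^3 / 2233 cm^2 = 2.1070 cm

Answer: 2.1070 cm


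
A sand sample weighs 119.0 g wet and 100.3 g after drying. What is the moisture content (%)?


Formula: MC = (W_wet - W_dry) / W_wet * 100
Water mass = 119.0 - 100.3 = 18.7 g
MC = 18.7 / 119.0 * 100 = 15.7143%

15.7143%


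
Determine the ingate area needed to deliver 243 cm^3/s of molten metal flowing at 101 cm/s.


Formula: A_ingate = Q / v  (continuity equation)
A = 243 cm^3/s / 101 cm/s = 2.4059 cm^2

Final answer: 2.4059 cm^2


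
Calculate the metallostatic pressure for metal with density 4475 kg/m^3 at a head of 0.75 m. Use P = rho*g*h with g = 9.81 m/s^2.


Formula: P = rho * g * h
rho * g = 4475 * 9.81 = 43899.75 N/m^3
P = 43899.75 * 0.75 = 32924.8125 Pa

Final answer: 32924.8125 Pa


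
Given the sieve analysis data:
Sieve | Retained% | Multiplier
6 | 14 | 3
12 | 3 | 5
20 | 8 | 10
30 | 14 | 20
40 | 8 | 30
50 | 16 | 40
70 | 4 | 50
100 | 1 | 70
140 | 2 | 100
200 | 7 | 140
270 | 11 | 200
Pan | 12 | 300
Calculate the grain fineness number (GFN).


Formula: GFN = sum(pct * multiplier) / sum(pct)
sum(pct * multiplier) = 8547
sum(pct) = 100
GFN = 8547 / 100 = 85.47

Answer: 85.47


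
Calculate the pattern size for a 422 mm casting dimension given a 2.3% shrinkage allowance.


Formula: L_pattern = L_casting * (1 + shrinkage_rate/100)
Shrinkage factor = 1 + 2.3/100 = 1.023
L_pattern = 422 mm * 1.023 = 431.7060 mm

431.7060 mm


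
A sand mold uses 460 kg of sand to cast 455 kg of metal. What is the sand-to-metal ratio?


Formula: Sand-to-Metal Ratio = W_sand / W_metal
Ratio = 460 kg / 455 kg = 1.0110


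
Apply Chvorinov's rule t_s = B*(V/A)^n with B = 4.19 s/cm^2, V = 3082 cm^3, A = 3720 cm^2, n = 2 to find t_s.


Formula: t_s = B * (V/A)^n  (Chvorinov's rule, n=2)
Modulus M = V/A = 3082/3720 = 0.828495 cm
M^2 = 0.828495^2 = 0.686404 cm^2
t_s = 4.19 * 0.686404 = 2.8760 s

Final answer: 2.8760 s


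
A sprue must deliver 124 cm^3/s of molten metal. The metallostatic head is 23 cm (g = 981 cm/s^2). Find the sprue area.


Formula: v = sqrt(2*g*h), A = Q/v
Velocity: v = sqrt(2 * 981 * 23) = sqrt(45126) = 212.4288 cm/s
Sprue area: A = Q / v = 124 / 212.4288 = 0.5837 cm^2

Answer: 0.5837 cm^2


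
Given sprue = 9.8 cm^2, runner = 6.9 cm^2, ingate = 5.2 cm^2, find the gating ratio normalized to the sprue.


Sprue:Runner:Ingate = 1 : 6.9/9.8 : 5.2/9.8 = 1:0.70:0.53

Final answer: 1:0.70:0.53


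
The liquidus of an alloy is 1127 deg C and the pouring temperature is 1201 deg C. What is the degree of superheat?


Formula: Superheat = T_pour - T_melt
Superheat = 1201 - 1127 = 74 deg C

Final answer: 74 deg C


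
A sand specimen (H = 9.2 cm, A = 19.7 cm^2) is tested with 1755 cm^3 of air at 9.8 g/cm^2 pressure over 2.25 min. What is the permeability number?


Formula: Permeability Number P = (V * H) / (p * A * t)
Numerator: V * H = 1755 * 9.2 = 16146.0
Denominator: p * A * t = 9.8 * 19.7 * 2.25 = 434.385
P = 16146.0 / 434.385 = 37.1698

Answer: 37.1698


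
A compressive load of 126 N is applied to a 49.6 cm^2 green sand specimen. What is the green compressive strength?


Formula: Compressive Strength = Force / Area
Strength = 126 N / 49.6 cm^2 = 2.5403 N/cm^2

2.5403 N/cm^2


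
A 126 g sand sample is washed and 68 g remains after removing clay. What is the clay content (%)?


Formula: Clay% = (W_total - W_washed) / W_total * 100
Clay mass = 126 - 68 = 58 g
Clay% = 58 / 126 * 100 = 46.0317%

Final answer: 46.0317%


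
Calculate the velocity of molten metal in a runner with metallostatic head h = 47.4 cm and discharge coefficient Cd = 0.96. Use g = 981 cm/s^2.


Formula: v = Cd * sqrt(2 * g * h)  (Torricelli with discharge coefficient)
2*g*h = 2 * 981 * 47.4 = 92998.8 cm^2/s^2
sqrt(92998.8) = 304.95705 cm/s
v = 0.96 * 304.95705 = 292.7588 cm/s

292.7588 cm/s


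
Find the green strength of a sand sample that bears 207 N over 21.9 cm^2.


Formula: Compressive Strength = Force / Area
Strength = 207 N / 21.9 cm^2 = 9.4521 N/cm^2

9.4521 N/cm^2


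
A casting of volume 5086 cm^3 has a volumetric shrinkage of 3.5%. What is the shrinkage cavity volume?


Formula: V_shrink = V_casting * shrinkage_pct / 100
V_shrink = 5086 cm^3 * 3.5 / 100 = 178.0100 cm^3

Final answer: 178.0100 cm^3


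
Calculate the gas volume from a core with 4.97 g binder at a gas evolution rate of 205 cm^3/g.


Formula: V_gas = W_binder * gas_evolution_rate
V = 4.97 g * 205 cm^3/g = 1018.8500 cm^3

Final answer: 1018.8500 cm^3


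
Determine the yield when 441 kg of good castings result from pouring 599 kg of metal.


Formula: Casting Yield = (W_good / W_total) * 100
Yield = (441 kg / 599 kg) * 100 = 73.6227%


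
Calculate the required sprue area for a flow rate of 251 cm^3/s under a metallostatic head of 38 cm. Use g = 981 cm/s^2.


Formula: v = sqrt(2*g*h), A = Q/v
Velocity: v = sqrt(2 * 981 * 38) = sqrt(74556) = 273.0494 cm/s
Sprue area: A = Q / v = 251 / 273.0494 = 0.9192 cm^2

Final answer: 0.9192 cm^2


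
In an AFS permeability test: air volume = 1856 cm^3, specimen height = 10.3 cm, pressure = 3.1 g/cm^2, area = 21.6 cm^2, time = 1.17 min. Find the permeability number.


Formula: Permeability Number P = (V * H) / (p * A * t)
Numerator: V * H = 1856 * 10.3 = 19116.8
Denominator: p * A * t = 3.1 * 21.6 * 1.17 = 78.3432
P = 19116.8 / 78.3432 = 244.0135

Answer: 244.0135


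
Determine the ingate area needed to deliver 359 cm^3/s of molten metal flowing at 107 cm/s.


Formula: A_ingate = Q / v  (continuity equation)
A = 359 cm^3/s / 107 cm/s = 3.3551 cm^2

Final answer: 3.3551 cm^2


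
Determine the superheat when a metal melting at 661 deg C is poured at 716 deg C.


Formula: Superheat = T_pour - T_melt
Superheat = 716 - 661 = 55 deg C

Answer: 55 deg C


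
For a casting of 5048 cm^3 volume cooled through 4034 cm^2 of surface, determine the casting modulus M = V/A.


Formula: Casting Modulus M = V / A
M = 5048 cm^3 / 4034 cm^2 = 1.2514 cm

Final answer: 1.2514 cm


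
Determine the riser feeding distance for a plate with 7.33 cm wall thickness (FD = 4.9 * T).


Formula: FD = 4.9 * T  (riser feeding-distance rule)
FD = 4.9 * 7.33 cm = 35.9170 cm


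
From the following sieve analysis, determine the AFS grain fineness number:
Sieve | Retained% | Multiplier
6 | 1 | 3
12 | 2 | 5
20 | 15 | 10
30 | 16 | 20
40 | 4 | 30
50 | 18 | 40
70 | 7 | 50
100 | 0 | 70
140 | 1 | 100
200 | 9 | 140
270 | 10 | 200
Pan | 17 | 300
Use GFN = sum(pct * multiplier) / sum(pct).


Formula: GFN = sum(pct * multiplier) / sum(pct)
sum(pct * multiplier) = 10133
sum(pct) = 100
GFN = 10133 / 100 = 101.33

101.33


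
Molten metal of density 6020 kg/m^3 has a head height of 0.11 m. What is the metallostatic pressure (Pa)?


Formula: P = rho * g * h
rho * g = 6020 * 9.81 = 59056.2 N/m^3
P = 59056.2 * 0.11 = 6496.1820 Pa


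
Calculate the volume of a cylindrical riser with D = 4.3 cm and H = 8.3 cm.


Formula: V = pi * (D/2)^2 * H  (cylinder volume)
Radius = D/2 = 4.3/2 = 2.15 cm
V = pi * 2.15^2 * 8.3 = 120.5327 cm^3

Final answer: 120.5327 cm^3


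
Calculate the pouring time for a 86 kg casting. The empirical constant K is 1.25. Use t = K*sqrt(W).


Formula: t = K * sqrt(W)
sqrt(W) = sqrt(86) = 9.27362
t = 1.25 * 9.27362 = 11.5920 s

11.5920 s


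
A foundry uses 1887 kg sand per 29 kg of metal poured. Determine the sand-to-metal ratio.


Formula: Sand-to-Metal Ratio = W_sand / W_metal
Ratio = 1887 kg / 29 kg = 65.0690

Answer: 65.0690


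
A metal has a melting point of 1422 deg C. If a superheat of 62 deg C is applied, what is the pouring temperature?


Formula: T_pour = T_melt + Superheat
T_pour = 1422 + 62 = 1484 deg C

Final answer: 1484 deg C


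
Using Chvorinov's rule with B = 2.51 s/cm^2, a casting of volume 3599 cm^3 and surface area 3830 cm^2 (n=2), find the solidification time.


Formula: t_s = B * (V/A)^n  (Chvorinov's rule, n=2)
Modulus M = V/A = 3599/3830 = 0.939687 cm
M^2 = 0.939687^2 = 0.883012 cm^2
t_s = 2.51 * 0.883012 = 2.2164 s

Final answer: 2.2164 s


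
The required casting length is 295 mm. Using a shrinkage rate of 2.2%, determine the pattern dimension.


Formula: L_pattern = L_casting * (1 + shrinkage_rate/100)
Shrinkage factor = 1 + 2.2/100 = 1.022
L_pattern = 295 mm * 1.022 = 301.4900 mm

Answer: 301.4900 mm


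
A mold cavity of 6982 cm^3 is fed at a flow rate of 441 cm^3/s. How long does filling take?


Formula: t_fill = V_mold / Q_flow
t = 6982 cm^3 / 441 cm^3/s = 15.8322 s

Final answer: 15.8322 s


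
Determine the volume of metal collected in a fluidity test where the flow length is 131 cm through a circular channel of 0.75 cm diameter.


Formula: V = pi * (d/2)^2 * L  (cylinder volume)
Radius = 0.75/2 = 0.375 cm
V = pi * 0.375^2 * 131 = 57.8740 cm^3

Answer: 57.8740 cm^3


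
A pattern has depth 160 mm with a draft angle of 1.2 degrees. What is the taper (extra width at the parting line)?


Formula: taper = depth * tan(draft_angle)
tan(1.2 deg) = 0.0209470
taper = 160 mm * 0.0209470 = 3.3515 mm

Answer: 3.3515 mm


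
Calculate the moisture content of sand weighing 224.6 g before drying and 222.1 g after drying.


Formula: MC = (W_wet - W_dry) / W_wet * 100
Water mass = 224.6 - 222.1 = 2.5 g
MC = 2.5 / 224.6 * 100 = 1.1131%

Answer: 1.1131%


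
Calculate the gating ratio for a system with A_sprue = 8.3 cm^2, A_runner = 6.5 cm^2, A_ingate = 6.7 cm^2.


Sprue:Runner:Ingate = 1 : 6.5/8.3 : 6.7/8.3 = 1:0.78:0.81

Answer: 1:0.78:0.81


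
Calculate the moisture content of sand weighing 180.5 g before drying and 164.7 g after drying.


Formula: MC = (W_wet - W_dry) / W_wet * 100
Water mass = 180.5 - 164.7 = 15.8 g
MC = 15.8 / 180.5 * 100 = 8.7535%


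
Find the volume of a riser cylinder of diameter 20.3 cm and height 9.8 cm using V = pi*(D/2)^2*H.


Formula: V = pi * (D/2)^2 * H  (cylinder volume)
Radius = D/2 = 20.3/2 = 10.15 cm
V = pi * 10.15^2 * 9.8 = 3171.8163 cm^3

Answer: 3171.8163 cm^3


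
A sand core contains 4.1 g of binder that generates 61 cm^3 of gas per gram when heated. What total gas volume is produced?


Formula: V_gas = W_binder * gas_evolution_rate
V = 4.1 g * 61 cm^3/g = 250.1000 cm^3


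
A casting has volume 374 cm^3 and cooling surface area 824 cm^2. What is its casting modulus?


Formula: Casting Modulus M = V / A
M = 374 cm^3 / 824 cm^2 = 0.4539 cm

Final answer: 0.4539 cm


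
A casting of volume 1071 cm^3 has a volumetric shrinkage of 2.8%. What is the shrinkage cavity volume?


Formula: V_shrink = V_casting * shrinkage_pct / 100
V_shrink = 1071 cm^3 * 2.8 / 100 = 29.9880 cm^3

Final answer: 29.9880 cm^3


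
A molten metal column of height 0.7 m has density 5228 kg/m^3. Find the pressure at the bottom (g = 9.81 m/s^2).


Formula: P = rho * g * h
rho * g = 5228 * 9.81 = 51286.68 N/m^3
P = 51286.68 * 0.7 = 35900.6760 Pa

Answer: 35900.6760 Pa
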